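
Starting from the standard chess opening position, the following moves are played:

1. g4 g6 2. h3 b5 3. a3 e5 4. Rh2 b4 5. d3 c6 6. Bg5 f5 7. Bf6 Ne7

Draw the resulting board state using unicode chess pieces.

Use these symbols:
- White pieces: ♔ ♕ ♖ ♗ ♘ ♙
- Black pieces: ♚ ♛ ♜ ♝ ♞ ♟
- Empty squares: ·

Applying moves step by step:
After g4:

♜ ♞ ♝ ♛ ♚ ♝ ♞ ♜
♟ ♟ ♟ ♟ ♟ ♟ ♟ ♟
· · · · · · · ·
· · · · · · · ·
· · · · · · ♙ ·
· · · · · · · ·
♙ ♙ ♙ ♙ ♙ ♙ · ♙
♖ ♘ ♗ ♕ ♔ ♗ ♘ ♖


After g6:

♜ ♞ ♝ ♛ ♚ ♝ ♞ ♜
♟ ♟ ♟ ♟ ♟ ♟ · ♟
· · · · · · ♟ ·
· · · · · · · ·
· · · · · · ♙ ·
· · · · · · · ·
♙ ♙ ♙ ♙ ♙ ♙ · ♙
♖ ♘ ♗ ♕ ♔ ♗ ♘ ♖


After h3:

♜ ♞ ♝ ♛ ♚ ♝ ♞ ♜
♟ ♟ ♟ ♟ ♟ ♟ · ♟
· · · · · · ♟ ·
· · · · · · · ·
· · · · · · ♙ ·
· · · · · · · ♙
♙ ♙ ♙ ♙ ♙ ♙ · ·
♖ ♘ ♗ ♕ ♔ ♗ ♘ ♖


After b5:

♜ ♞ ♝ ♛ ♚ ♝ ♞ ♜
♟ · ♟ ♟ ♟ ♟ · ♟
· · · · · · ♟ ·
· ♟ · · · · · ·
· · · · · · ♙ ·
· · · · · · · ♙
♙ ♙ ♙ ♙ ♙ ♙ · ·
♖ ♘ ♗ ♕ ♔ ♗ ♘ ♖


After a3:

♜ ♞ ♝ ♛ ♚ ♝ ♞ ♜
♟ · ♟ ♟ ♟ ♟ · ♟
· · · · · · ♟ ·
· ♟ · · · · · ·
· · · · · · ♙ ·
♙ · · · · · · ♙
· ♙ ♙ ♙ ♙ ♙ · ·
♖ ♘ ♗ ♕ ♔ ♗ ♘ ♖


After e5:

♜ ♞ ♝ ♛ ♚ ♝ ♞ ♜
♟ · ♟ ♟ · ♟ · ♟
· · · · · · ♟ ·
· ♟ · · ♟ · · ·
· · · · · · ♙ ·
♙ · · · · · · ♙
· ♙ ♙ ♙ ♙ ♙ · ·
♖ ♘ ♗ ♕ ♔ ♗ ♘ ♖


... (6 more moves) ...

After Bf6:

♜ ♞ ♝ ♛ ♚ ♝ ♞ ♜
♟ · · ♟ · · · ♟
· · ♟ · · ♗ ♟ ·
· · · · ♟ ♟ · ·
· ♟ · · · · ♙ ·
♙ · · ♙ · · · ♙
· ♙ ♙ · ♙ ♙ · ♖
♖ ♘ · ♕ ♔ ♗ ♘ ·


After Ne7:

♜ ♞ ♝ ♛ ♚ ♝ · ♜
♟ · · ♟ ♞ · · ♟
· · ♟ · · ♗ ♟ ·
· · · · ♟ ♟ · ·
· ♟ · · · · ♙ ·
♙ · · ♙ · · · ♙
· ♙ ♙ · ♙ ♙ · ♖
♖ ♘ · ♕ ♔ ♗ ♘ ·



  a b c d e f g h
  ─────────────────
8│♜ ♞ ♝ ♛ ♚ ♝ · ♜│8
7│♟ · · ♟ ♞ · · ♟│7
6│· · ♟ · · ♗ ♟ ·│6
5│· · · · ♟ ♟ · ·│5
4│· ♟ · · · · ♙ ·│4
3│♙ · · ♙ · · · ♙│3
2│· ♙ ♙ · ♙ ♙ · ♖│2
1│♖ ♘ · ♕ ♔ ♗ ♘ ·│1
  ─────────────────
  a b c d e f g h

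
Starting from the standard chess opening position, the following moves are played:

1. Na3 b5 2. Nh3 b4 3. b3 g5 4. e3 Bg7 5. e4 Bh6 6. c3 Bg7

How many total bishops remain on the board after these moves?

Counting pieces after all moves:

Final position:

  a b c d e f g h
  ─────────────────
8│♜ ♞ ♝ ♛ ♚ · ♞ ♜│8
7│♟ · ♟ ♟ ♟ ♟ ♝ ♟│7
6│· · · · · · · ·│6
5│· · · · · · ♟ ·│5
4│· ♟ · · ♙ · · ·│4
3│♘ ♙ ♙ · · · · ♘│3
2│♙ · · ♙ · ♙ ♙ ♙│2
1│♖ · ♗ ♕ ♔ ♗ · ♖│1
  ─────────────────
  a b c d e f g h


4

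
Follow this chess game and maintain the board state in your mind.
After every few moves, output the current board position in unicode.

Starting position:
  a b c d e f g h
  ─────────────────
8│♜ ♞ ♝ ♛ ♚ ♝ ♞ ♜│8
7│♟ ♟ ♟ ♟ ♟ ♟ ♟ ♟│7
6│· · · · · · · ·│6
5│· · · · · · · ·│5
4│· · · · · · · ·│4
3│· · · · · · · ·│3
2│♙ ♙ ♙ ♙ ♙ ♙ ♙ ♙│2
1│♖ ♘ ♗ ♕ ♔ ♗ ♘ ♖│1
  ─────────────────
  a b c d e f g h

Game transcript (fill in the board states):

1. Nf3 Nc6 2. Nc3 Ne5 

  a b c d e f g h
  ─────────────────
8│♜ · ♝ ♛ ♚ ♝ ♞ ♜│8
7│♟ ♟ ♟ ♟ ♟ ♟ ♟ ♟│7
6│· · · · · · · ·│6
5│· · · · ♞ · · ·│5
4│· · · · · · · ·│4
3│· · ♘ · · ♘ · ·│3
2│♙ ♙ ♙ ♙ ♙ ♙ ♙ ♙│2
1│♖ · ♗ ♕ ♔ ♗ · ♖│1
  ─────────────────
  a b c d e f g h

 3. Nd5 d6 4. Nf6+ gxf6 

  a b c d e f g h
  ─────────────────
8│♜ · ♝ ♛ ♚ ♝ ♞ ♜│8
7│♟ ♟ ♟ · ♟ ♟ · ♟│7
6│· · · ♟ · ♟ · ·│6
5│· · · · ♞ · · ·│5
4│· · · · · · · ·│4
3│· · · · · ♘ · ·│3
2│♙ ♙ ♙ ♙ ♙ ♙ ♙ ♙│2
1│♖ · ♗ ♕ ♔ ♗ · ♖│1
  ─────────────────
  a b c d e f g h

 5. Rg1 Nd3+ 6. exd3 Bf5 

  a b c d e f g h
  ─────────────────
8│♜ · · ♛ ♚ ♝ ♞ ♜│8
7│♟ ♟ ♟ · ♟ ♟ · ♟│7
6│· · · ♟ · ♟ · ·│6
5│· · · · · ♝ · ·│5
4│· · · · · · · ·│4
3│· · · ♙ · ♘ · ·│3
2│♙ ♙ ♙ ♙ · ♙ ♙ ♙│2
1│♖ · ♗ ♕ ♔ ♗ ♖ ·│1
  ─────────────────
  a b c d e f g h

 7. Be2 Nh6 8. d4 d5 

  a b c d e f g h
  ─────────────────
8│♜ · · ♛ ♚ ♝ · ♜│8
7│♟ ♟ ♟ · ♟ ♟ · ♟│7
6│· · · · · ♟ · ♞│6
5│· · · ♟ · ♝ · ·│5
4│· · · ♙ · · · ·│4
3│· · · · · ♘ · ·│3
2│♙ ♙ ♙ ♙ ♗ ♙ ♙ ♙│2
1│♖ · ♗ ♕ ♔ · ♖ ·│1
  ─────────────────
  a b c d e f g h

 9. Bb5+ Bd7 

  a b c d e f g h
  ─────────────────
8│♜ · · ♛ ♚ ♝ · ♜│8
7│♟ ♟ ♟ ♝ ♟ ♟ · ♟│7
6│· · · · · ♟ · ♞│6
5│· ♗ · ♟ · · · ·│5
4│· · · ♙ · · · ·│4
3│· · · · · ♘ · ·│3
2│♙ ♙ ♙ ♙ · ♙ ♙ ♙│2
1│♖ · ♗ ♕ ♔ · ♖ ·│1
  ─────────────────
  a b c d e f g h


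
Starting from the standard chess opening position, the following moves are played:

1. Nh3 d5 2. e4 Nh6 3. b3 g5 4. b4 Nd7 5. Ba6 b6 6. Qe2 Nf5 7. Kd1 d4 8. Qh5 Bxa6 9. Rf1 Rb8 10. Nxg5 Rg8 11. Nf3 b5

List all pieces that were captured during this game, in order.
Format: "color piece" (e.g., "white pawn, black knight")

Tracking captures:
  Bxa6: captured white bishop
  Nxg5: captured black pawn

white bishop, black pawn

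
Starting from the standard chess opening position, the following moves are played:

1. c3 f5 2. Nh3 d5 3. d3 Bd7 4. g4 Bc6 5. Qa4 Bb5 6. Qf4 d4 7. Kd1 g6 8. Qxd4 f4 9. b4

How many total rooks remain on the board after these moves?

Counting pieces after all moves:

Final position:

  a b c d e f g h
  ─────────────────
8│♜ ♞ · ♛ ♚ ♝ ♞ ♜│8
7│♟ ♟ ♟ · ♟ · · ♟│7
6│· · · · · · ♟ ·│6
5│· ♝ · · · · · ·│5
4│· ♙ · ♕ · ♟ ♙ ·│4
3│· · ♙ ♙ · · · ♘│3
2│♙ · · · ♙ ♙ · ♙│2
1│♖ ♘ ♗ ♔ · ♗ · ♖│1
  ─────────────────
  a b c d e f g h


4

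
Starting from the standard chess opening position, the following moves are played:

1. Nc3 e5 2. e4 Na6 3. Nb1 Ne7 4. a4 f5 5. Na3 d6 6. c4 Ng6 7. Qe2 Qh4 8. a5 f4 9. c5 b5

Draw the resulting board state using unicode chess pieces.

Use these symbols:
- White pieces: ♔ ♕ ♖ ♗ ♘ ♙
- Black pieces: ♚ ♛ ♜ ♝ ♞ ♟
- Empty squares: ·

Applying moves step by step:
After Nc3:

♜ ♞ ♝ ♛ ♚ ♝ ♞ ♜
♟ ♟ ♟ ♟ ♟ ♟ ♟ ♟
· · · · · · · ·
· · · · · · · ·
· · · · · · · ·
· · ♘ · · · · ·
♙ ♙ ♙ ♙ ♙ ♙ ♙ ♙
♖ · ♗ ♕ ♔ ♗ ♘ ♖


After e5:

♜ ♞ ♝ ♛ ♚ ♝ ♞ ♜
♟ ♟ ♟ ♟ · ♟ ♟ ♟
· · · · · · · ·
· · · · ♟ · · ·
· · · · · · · ·
· · ♘ · · · · ·
♙ ♙ ♙ ♙ ♙ ♙ ♙ ♙
♖ · ♗ ♕ ♔ ♗ ♘ ♖


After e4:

♜ ♞ ♝ ♛ ♚ ♝ ♞ ♜
♟ ♟ ♟ ♟ · ♟ ♟ ♟
· · · · · · · ·
· · · · ♟ · · ·
· · · · ♙ · · ·
· · ♘ · · · · ·
♙ ♙ ♙ ♙ · ♙ ♙ ♙
♖ · ♗ ♕ ♔ ♗ ♘ ♖


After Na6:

♜ · ♝ ♛ ♚ ♝ ♞ ♜
♟ ♟ ♟ ♟ · ♟ ♟ ♟
♞ · · · · · · ·
· · · · ♟ · · ·
· · · · ♙ · · ·
· · ♘ · · · · ·
♙ ♙ ♙ ♙ · ♙ ♙ ♙
♖ · ♗ ♕ ♔ ♗ ♘ ♖


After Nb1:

♜ · ♝ ♛ ♚ ♝ ♞ ♜
♟ ♟ ♟ ♟ · ♟ ♟ ♟
♞ · · · · · · ·
· · · · ♟ · · ·
· · · · ♙ · · ·
· · · · · · · ·
♙ ♙ ♙ ♙ · ♙ ♙ ♙
♖ ♘ ♗ ♕ ♔ ♗ ♘ ♖


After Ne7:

♜ · ♝ ♛ ♚ ♝ · ♜
♟ ♟ ♟ ♟ ♞ ♟ ♟ ♟
♞ · · · · · · ·
· · · · ♟ · · ·
· · · · ♙ · · ·
· · · · · · · ·
♙ ♙ ♙ ♙ · ♙ ♙ ♙
♖ ♘ ♗ ♕ ♔ ♗ ♘ ♖


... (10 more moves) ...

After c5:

♜ · ♝ · ♚ ♝ · ♜
♟ ♟ ♟ · · · ♟ ♟
♞ · · ♟ · · ♞ ·
♙ · ♙ · ♟ · · ·
· · · · ♙ ♟ · ♛
♘ · · · · · · ·
· ♙ · ♙ ♕ ♙ ♙ ♙
♖ · ♗ · ♔ ♗ ♘ ♖


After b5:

♜ · ♝ · ♚ ♝ · ♜
♟ · ♟ · · · ♟ ♟
♞ · · ♟ · · ♞ ·
♙ ♟ ♙ · ♟ · · ·
· · · · ♙ ♟ · ♛
♘ · · · · · · ·
· ♙ · ♙ ♕ ♙ ♙ ♙
♖ · ♗ · ♔ ♗ ♘ ♖



  a b c d e f g h
  ─────────────────
8│♜ · ♝ · ♚ ♝ · ♜│8
7│♟ · ♟ · · · ♟ ♟│7
6│♞ · · ♟ · · ♞ ·│6
5│♙ ♟ ♙ · ♟ · · ·│5
4│· · · · ♙ ♟ · ♛│4
3│♘ · · · · · · ·│3
2│· ♙ · ♙ ♕ ♙ ♙ ♙│2
1│♖ · ♗ · ♔ ♗ ♘ ♖│1
  ─────────────────
  a b c d e f g h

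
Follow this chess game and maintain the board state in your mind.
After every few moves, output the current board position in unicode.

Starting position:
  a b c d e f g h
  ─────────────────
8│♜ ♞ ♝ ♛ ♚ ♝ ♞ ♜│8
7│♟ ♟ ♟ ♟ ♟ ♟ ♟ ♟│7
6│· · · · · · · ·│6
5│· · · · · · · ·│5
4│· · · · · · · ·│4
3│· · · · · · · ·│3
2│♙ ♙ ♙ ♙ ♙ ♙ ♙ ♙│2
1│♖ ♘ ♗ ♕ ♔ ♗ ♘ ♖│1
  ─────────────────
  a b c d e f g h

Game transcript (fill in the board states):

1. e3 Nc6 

  a b c d e f g h
  ─────────────────
8│♜ · ♝ ♛ ♚ ♝ ♞ ♜│8
7│♟ ♟ ♟ ♟ ♟ ♟ ♟ ♟│7
6│· · ♞ · · · · ·│6
5│· · · · · · · ·│5
4│· · · · · · · ·│4
3│· · · · ♙ · · ·│3
2│♙ ♙ ♙ ♙ · ♙ ♙ ♙│2
1│♖ ♘ ♗ ♕ ♔ ♗ ♘ ♖│1
  ─────────────────
  a b c d e f g h

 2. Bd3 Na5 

  a b c d e f g h
  ─────────────────
8│♜ · ♝ ♛ ♚ ♝ ♞ ♜│8
7│♟ ♟ ♟ ♟ ♟ ♟ ♟ ♟│7
6│· · · · · · · ·│6
5│♞ · · · · · · ·│5
4│· · · · · · · ·│4
3│· · · ♗ ♙ · · ·│3
2│♙ ♙ ♙ ♙ · ♙ ♙ ♙│2
1│♖ ♘ ♗ ♕ ♔ · ♘ ♖│1
  ─────────────────
  a b c d e f g h

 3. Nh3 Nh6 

  a b c d e f g h
  ─────────────────
8│♜ · ♝ ♛ ♚ ♝ · ♜│8
7│♟ ♟ ♟ ♟ ♟ ♟ ♟ ♟│7
6│· · · · · · · ♞│6
5│♞ · · · · · · ·│5
4│· · · · · · · ·│4
3│· · · ♗ ♙ · · ♘│3
2│♙ ♙ ♙ ♙ · ♙ ♙ ♙│2
1│♖ ♘ ♗ ♕ ♔ · · ♖│1
  ─────────────────
  a b c d e f g h

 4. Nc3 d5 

  a b c d e f g h
  ─────────────────
8│♜ · ♝ ♛ ♚ ♝ · ♜│8
7│♟ ♟ ♟ · ♟ ♟ ♟ ♟│7
6│· · · · · · · ♞│6
5│♞ · · ♟ · · · ·│5
4│· · · · · · · ·│4
3│· · ♘ ♗ ♙ · · ♘│3
2│♙ ♙ ♙ ♙ · ♙ ♙ ♙│2
1│♖ · ♗ ♕ ♔ · · ♖│1
  ─────────────────
  a b c d e f g h

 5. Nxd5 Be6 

  a b c d e f g h
  ─────────────────
8│♜ · · ♛ ♚ ♝ · ♜│8
7│♟ ♟ ♟ · ♟ ♟ ♟ ♟│7
6│· · · · ♝ · · ♞│6
5│♞ · · ♘ · · · ·│5
4│· · · · · · · ·│4
3│· · · ♗ ♙ · · ♘│3
2│♙ ♙ ♙ ♙ · ♙ ♙ ♙│2
1│♖ · ♗ ♕ ♔ · · ♖│1
  ─────────────────
  a b c d e f g h



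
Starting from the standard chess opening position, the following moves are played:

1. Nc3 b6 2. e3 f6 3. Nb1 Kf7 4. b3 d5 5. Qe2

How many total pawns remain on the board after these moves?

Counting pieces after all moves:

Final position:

  a b c d e f g h
  ─────────────────
8│♜ ♞ ♝ ♛ · ♝ ♞ ♜│8
7│♟ · ♟ · ♟ ♚ ♟ ♟│7
6│· ♟ · · · ♟ · ·│6
5│· · · ♟ · · · ·│5
4│· · · · · · · ·│4
3│· ♙ · · ♙ · · ·│3
2│♙ · ♙ ♙ ♕ ♙ ♙ ♙│2
1│♖ ♘ ♗ · ♔ ♗ ♘ ♖│1
  ─────────────────
  a b c d e f g h


16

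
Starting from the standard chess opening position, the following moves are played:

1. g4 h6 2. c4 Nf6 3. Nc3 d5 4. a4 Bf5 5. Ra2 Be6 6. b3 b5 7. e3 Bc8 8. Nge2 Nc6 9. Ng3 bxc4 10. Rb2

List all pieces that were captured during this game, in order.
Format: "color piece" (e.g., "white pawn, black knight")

Tracking captures:
  bxc4: captured white pawn

white pawn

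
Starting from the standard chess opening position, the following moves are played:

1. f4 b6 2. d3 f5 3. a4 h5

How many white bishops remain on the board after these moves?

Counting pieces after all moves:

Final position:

  a b c d e f g h
  ─────────────────
8│♜ ♞ ♝ ♛ ♚ ♝ ♞ ♜│8
7│♟ · ♟ ♟ ♟ · ♟ ·│7
6│· ♟ · · · · · ·│6
5│· · · · · ♟ · ♟│5
4│♙ · · · · ♙ · ·│4
3│· · · ♙ · · · ·│3
2│· ♙ ♙ · ♙ · ♙ ♙│2
1│♖ ♘ ♗ ♕ ♔ ♗ ♘ ♖│1
  ─────────────────
  a b c d e f g h


2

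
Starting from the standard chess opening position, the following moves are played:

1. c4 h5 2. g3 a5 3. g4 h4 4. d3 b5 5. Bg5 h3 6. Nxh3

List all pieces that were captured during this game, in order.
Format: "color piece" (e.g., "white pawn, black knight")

Tracking captures:
  Nxh3: captured black pawn

black pawn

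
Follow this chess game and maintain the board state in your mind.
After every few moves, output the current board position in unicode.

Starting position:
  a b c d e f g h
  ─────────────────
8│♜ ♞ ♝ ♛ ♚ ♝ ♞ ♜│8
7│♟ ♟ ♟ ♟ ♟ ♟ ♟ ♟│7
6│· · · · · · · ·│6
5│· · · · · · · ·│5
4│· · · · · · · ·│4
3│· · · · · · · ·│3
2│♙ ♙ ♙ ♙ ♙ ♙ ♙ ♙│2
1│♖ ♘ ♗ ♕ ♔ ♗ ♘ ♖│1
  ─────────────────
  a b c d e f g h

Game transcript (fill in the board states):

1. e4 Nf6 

  a b c d e f g h
  ─────────────────
8│♜ ♞ ♝ ♛ ♚ ♝ · ♜│8
7│♟ ♟ ♟ ♟ ♟ ♟ ♟ ♟│7
6│· · · · · ♞ · ·│6
5│· · · · · · · ·│5
4│· · · · ♙ · · ·│4
3│· · · · · · · ·│3
2│♙ ♙ ♙ ♙ · ♙ ♙ ♙│2
1│♖ ♘ ♗ ♕ ♔ ♗ ♘ ♖│1
  ─────────────────
  a b c d e f g h

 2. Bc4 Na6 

  a b c d e f g h
  ─────────────────
8│♜ · ♝ ♛ ♚ ♝ · ♜│8
7│♟ ♟ ♟ ♟ ♟ ♟ ♟ ♟│7
6│♞ · · · · ♞ · ·│6
5│· · · · · · · ·│5
4│· · ♗ · ♙ · · ·│4
3│· · · · · · · ·│3
2│♙ ♙ ♙ ♙ · ♙ ♙ ♙│2
1│♖ ♘ ♗ ♕ ♔ · ♘ ♖│1
  ─────────────────
  a b c d e f g h

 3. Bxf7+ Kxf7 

  a b c d e f g h
  ─────────────────
8│♜ · ♝ ♛ · ♝ · ♜│8
7│♟ ♟ ♟ ♟ ♟ ♚ ♟ ♟│7
6│♞ · · · · ♞ · ·│6
5│· · · · · · · ·│5
4│· · · · ♙ · · ·│4
3│· · · · · · · ·│3
2│♙ ♙ ♙ ♙ · ♙ ♙ ♙│2
1│♖ ♘ ♗ ♕ ♔ · ♘ ♖│1
  ─────────────────
  a b c d e f g h

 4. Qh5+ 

  a b c d e f g h
  ─────────────────
8│♜ · ♝ ♛ · ♝ · ♜│8
7│♟ ♟ ♟ ♟ ♟ ♚ ♟ ♟│7
6│♞ · · · · ♞ · ·│6
5│· · · · · · · ♕│5
4│· · · · ♙ · · ·│4
3│· · · · · · · ·│3
2│♙ ♙ ♙ ♙ · ♙ ♙ ♙│2
1│♖ ♘ ♗ · ♔ · ♘ ♖│1
  ─────────────────
  a b c d e f g h


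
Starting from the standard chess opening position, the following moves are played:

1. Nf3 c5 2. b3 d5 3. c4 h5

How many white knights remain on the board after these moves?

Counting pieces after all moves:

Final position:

  a b c d e f g h
  ─────────────────
8│♜ ♞ ♝ ♛ ♚ ♝ ♞ ♜│8
7│♟ ♟ · · ♟ ♟ ♟ ·│7
6│· · · · · · · ·│6
5│· · ♟ ♟ · · · ♟│5
4│· · ♙ · · · · ·│4
3│· ♙ · · · ♘ · ·│3
2│♙ · · ♙ ♙ ♙ ♙ ♙│2
1│♖ ♘ ♗ ♕ ♔ ♗ · ♖│1
  ─────────────────
  a b c d e f g h


2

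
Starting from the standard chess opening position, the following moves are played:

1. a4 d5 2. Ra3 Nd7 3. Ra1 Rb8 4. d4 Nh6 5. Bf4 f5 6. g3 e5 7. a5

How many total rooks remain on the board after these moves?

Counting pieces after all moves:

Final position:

  a b c d e f g h
  ─────────────────
8│· ♜ ♝ ♛ ♚ ♝ · ♜│8
7│♟ ♟ ♟ ♞ · · ♟ ♟│7
6│· · · · · · · ♞│6
5│♙ · · ♟ ♟ ♟ · ·│5
4│· · · ♙ · ♗ · ·│4
3│· · · · · · ♙ ·│3
2│· ♙ ♙ · ♙ ♙ · ♙│2
1│♖ ♘ · ♕ ♔ ♗ ♘ ♖│1
  ─────────────────
  a b c d e f g h


4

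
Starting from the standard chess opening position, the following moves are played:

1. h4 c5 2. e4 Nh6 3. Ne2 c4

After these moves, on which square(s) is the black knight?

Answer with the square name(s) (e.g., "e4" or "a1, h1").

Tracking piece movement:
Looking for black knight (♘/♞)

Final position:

  a b c d e f g h
  ─────────────────
8│♜ ♞ ♝ ♛ ♚ ♝ · ♜│8
7│♟ ♟ · ♟ ♟ ♟ ♟ ♟│7
6│· · · · · · · ♞│6
5│· · · · · · · ·│5
4│· · ♟ · ♙ · · ♙│4
3│· · · · · · · ·│3
2│♙ ♙ ♙ ♙ ♘ ♙ ♙ ·│2
1│♖ ♘ ♗ ♕ ♔ ♗ · ♖│1
  ─────────────────
  a b c d e f g h


b8, h6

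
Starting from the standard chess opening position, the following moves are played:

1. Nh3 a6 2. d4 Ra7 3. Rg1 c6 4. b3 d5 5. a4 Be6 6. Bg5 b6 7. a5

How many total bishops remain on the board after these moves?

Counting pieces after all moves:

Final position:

  a b c d e f g h
  ─────────────────
8│· ♞ · ♛ ♚ ♝ ♞ ♜│8
7│♜ · · · ♟ ♟ ♟ ♟│7
6│♟ ♟ ♟ · ♝ · · ·│6
5│♙ · · ♟ · · ♗ ·│5
4│· · · ♙ · · · ·│4
3│· ♙ · · · · · ♘│3
2│· · ♙ · ♙ ♙ ♙ ♙│2
1│♖ ♘ · ♕ ♔ ♗ ♖ ·│1
  ─────────────────
  a b c d e f g h


4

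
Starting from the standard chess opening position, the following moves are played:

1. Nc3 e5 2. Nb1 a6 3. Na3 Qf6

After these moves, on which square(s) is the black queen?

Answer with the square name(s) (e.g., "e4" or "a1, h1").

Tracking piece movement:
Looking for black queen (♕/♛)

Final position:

  a b c d e f g h
  ─────────────────
8│♜ ♞ ♝ · ♚ ♝ ♞ ♜│8
7│· ♟ ♟ ♟ · ♟ ♟ ♟│7
6│♟ · · · · ♛ · ·│6
5│· · · · ♟ · · ·│5
4│· · · · · · · ·│4
3│♘ · · · · · · ·│3
2│♙ ♙ ♙ ♙ ♙ ♙ ♙ ♙│2
1│♖ · ♗ ♕ ♔ ♗ ♘ ♖│1
  ─────────────────
  a b c d e f g h


f6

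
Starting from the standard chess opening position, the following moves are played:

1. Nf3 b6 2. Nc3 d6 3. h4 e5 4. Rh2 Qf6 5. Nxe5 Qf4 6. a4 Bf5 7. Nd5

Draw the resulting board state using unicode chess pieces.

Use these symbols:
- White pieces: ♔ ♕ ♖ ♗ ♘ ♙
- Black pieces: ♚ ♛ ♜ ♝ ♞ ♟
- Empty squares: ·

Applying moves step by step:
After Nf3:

♜ ♞ ♝ ♛ ♚ ♝ ♞ ♜
♟ ♟ ♟ ♟ ♟ ♟ ♟ ♟
· · · · · · · ·
· · · · · · · ·
· · · · · · · ·
· · · · · ♘ · ·
♙ ♙ ♙ ♙ ♙ ♙ ♙ ♙
♖ ♘ ♗ ♕ ♔ ♗ · ♖


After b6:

♜ ♞ ♝ ♛ ♚ ♝ ♞ ♜
♟ · ♟ ♟ ♟ ♟ ♟ ♟
· ♟ · · · · · ·
· · · · · · · ·
· · · · · · · ·
· · · · · ♘ · ·
♙ ♙ ♙ ♙ ♙ ♙ ♙ ♙
♖ ♘ ♗ ♕ ♔ ♗ · ♖


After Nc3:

♜ ♞ ♝ ♛ ♚ ♝ ♞ ♜
♟ · ♟ ♟ ♟ ♟ ♟ ♟
· ♟ · · · · · ·
· · · · · · · ·
· · · · · · · ·
· · ♘ · · ♘ · ·
♙ ♙ ♙ ♙ ♙ ♙ ♙ ♙
♖ · ♗ ♕ ♔ ♗ · ♖


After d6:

♜ ♞ ♝ ♛ ♚ ♝ ♞ ♜
♟ · ♟ · ♟ ♟ ♟ ♟
· ♟ · ♟ · · · ·
· · · · · · · ·
· · · · · · · ·
· · ♘ · · ♘ · ·
♙ ♙ ♙ ♙ ♙ ♙ ♙ ♙
♖ · ♗ ♕ ♔ ♗ · ♖


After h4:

♜ ♞ ♝ ♛ ♚ ♝ ♞ ♜
♟ · ♟ · ♟ ♟ ♟ ♟
· ♟ · ♟ · · · ·
· · · · · · · ·
· · · · · · · ♙
· · ♘ · · ♘ · ·
♙ ♙ ♙ ♙ ♙ ♙ ♙ ·
♖ · ♗ ♕ ♔ ♗ · ♖


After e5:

♜ ♞ ♝ ♛ ♚ ♝ ♞ ♜
♟ · ♟ · · ♟ ♟ ♟
· ♟ · ♟ · · · ·
· · · · ♟ · · ·
· · · · · · · ♙
· · ♘ · · ♘ · ·
♙ ♙ ♙ ♙ ♙ ♙ ♙ ·
♖ · ♗ ♕ ♔ ♗ · ♖


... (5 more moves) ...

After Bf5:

♜ ♞ · · ♚ ♝ ♞ ♜
♟ · ♟ · · ♟ ♟ ♟
· ♟ · ♟ · · · ·
· · · · ♘ ♝ · ·
♙ · · · · ♛ · ♙
· · ♘ · · · · ·
· ♙ ♙ ♙ ♙ ♙ ♙ ♖
♖ · ♗ ♕ ♔ ♗ · ·


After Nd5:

♜ ♞ · · ♚ ♝ ♞ ♜
♟ · ♟ · · ♟ ♟ ♟
· ♟ · ♟ · · · ·
· · · ♘ ♘ ♝ · ·
♙ · · · · ♛ · ♙
· · · · · · · ·
· ♙ ♙ ♙ ♙ ♙ ♙ ♖
♖ · ♗ ♕ ♔ ♗ · ·



  a b c d e f g h
  ─────────────────
8│♜ ♞ · · ♚ ♝ ♞ ♜│8
7│♟ · ♟ · · ♟ ♟ ♟│7
6│· ♟ · ♟ · · · ·│6
5│· · · ♘ ♘ ♝ · ·│5
4│♙ · · · · ♛ · ♙│4
3│· · · · · · · ·│3
2│· ♙ ♙ ♙ ♙ ♙ ♙ ♖│2
1│♖ · ♗ ♕ ♔ ♗ · ·│1
  ─────────────────
  a b c d e f g h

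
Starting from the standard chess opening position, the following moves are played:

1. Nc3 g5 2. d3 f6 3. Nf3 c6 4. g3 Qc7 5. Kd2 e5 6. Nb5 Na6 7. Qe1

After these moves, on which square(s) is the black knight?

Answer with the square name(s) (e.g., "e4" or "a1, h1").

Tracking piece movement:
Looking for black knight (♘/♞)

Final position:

  a b c d e f g h
  ─────────────────
8│♜ · ♝ · ♚ ♝ ♞ ♜│8
7│♟ ♟ ♛ ♟ · · · ♟│7
6│♞ · ♟ · · ♟ · ·│6
5│· ♘ · · ♟ · ♟ ·│5
4│· · · · · · · ·│4
3│· · · ♙ · ♘ ♙ ·│3
2│♙ ♙ ♙ ♔ ♙ ♙ · ♙│2
1│♖ · ♗ · ♕ ♗ · ♖│1
  ─────────────────
  a b c d e f g h


a6, g8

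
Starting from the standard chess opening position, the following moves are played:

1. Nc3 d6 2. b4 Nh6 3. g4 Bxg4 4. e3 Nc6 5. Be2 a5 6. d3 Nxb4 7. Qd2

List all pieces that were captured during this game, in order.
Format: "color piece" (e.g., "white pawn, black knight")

Tracking captures:
  Bxg4: captured white pawn
  Nxb4: captured white pawn

white pawn, white pawn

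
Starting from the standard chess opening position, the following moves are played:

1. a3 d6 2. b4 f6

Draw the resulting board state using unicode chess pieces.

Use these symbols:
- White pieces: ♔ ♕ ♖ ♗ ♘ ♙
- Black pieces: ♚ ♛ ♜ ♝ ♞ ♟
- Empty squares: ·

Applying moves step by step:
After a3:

♜ ♞ ♝ ♛ ♚ ♝ ♞ ♜
♟ ♟ ♟ ♟ ♟ ♟ ♟ ♟
· · · · · · · ·
· · · · · · · ·
· · · · · · · ·
♙ · · · · · · ·
· ♙ ♙ ♙ ♙ ♙ ♙ ♙
♖ ♘ ♗ ♕ ♔ ♗ ♘ ♖


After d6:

♜ ♞ ♝ ♛ ♚ ♝ ♞ ♜
♟ ♟ ♟ · ♟ ♟ ♟ ♟
· · · ♟ · · · ·
· · · · · · · ·
· · · · · · · ·
♙ · · · · · · ·
· ♙ ♙ ♙ ♙ ♙ ♙ ♙
♖ ♘ ♗ ♕ ♔ ♗ ♘ ♖


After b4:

♜ ♞ ♝ ♛ ♚ ♝ ♞ ♜
♟ ♟ ♟ · ♟ ♟ ♟ ♟
· · · ♟ · · · ·
· · · · · · · ·
· ♙ · · · · · ·
♙ · · · · · · ·
· · ♙ ♙ ♙ ♙ ♙ ♙
♖ ♘ ♗ ♕ ♔ ♗ ♘ ♖


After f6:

♜ ♞ ♝ ♛ ♚ ♝ ♞ ♜
♟ ♟ ♟ · ♟ · ♟ ♟
· · · ♟ · ♟ · ·
· · · · · · · ·
· ♙ · · · · · ·
♙ · · · · · · ·
· · ♙ ♙ ♙ ♙ ♙ ♙
♖ ♘ ♗ ♕ ♔ ♗ ♘ ♖



  a b c d e f g h
  ─────────────────
8│♜ ♞ ♝ ♛ ♚ ♝ ♞ ♜│8
7│♟ ♟ ♟ · ♟ · ♟ ♟│7
6│· · · ♟ · ♟ · ·│6
5│· · · · · · · ·│5
4│· ♙ · · · · · ·│4
3│♙ · · · · · · ·│3
2│· · ♙ ♙ ♙ ♙ ♙ ♙│2
1│♖ ♘ ♗ ♕ ♔ ♗ ♘ ♖│1
  ─────────────────
  a b c d e f g h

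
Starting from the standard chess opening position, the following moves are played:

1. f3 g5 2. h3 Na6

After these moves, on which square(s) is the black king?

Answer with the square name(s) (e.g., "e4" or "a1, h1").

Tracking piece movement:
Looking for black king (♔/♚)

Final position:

  a b c d e f g h
  ─────────────────
8│♜ · ♝ ♛ ♚ ♝ ♞ ♜│8
7│♟ ♟ ♟ ♟ ♟ ♟ · ♟│7
6│♞ · · · · · · ·│6
5│· · · · · · ♟ ·│5
4│· · · · · · · ·│4
3│· · · · · ♙ · ♙│3
2│♙ ♙ ♙ ♙ ♙ · ♙ ·│2
1│♖ ♘ ♗ ♕ ♔ ♗ ♘ ♖│1
  ─────────────────
  a b c d e f g h


e8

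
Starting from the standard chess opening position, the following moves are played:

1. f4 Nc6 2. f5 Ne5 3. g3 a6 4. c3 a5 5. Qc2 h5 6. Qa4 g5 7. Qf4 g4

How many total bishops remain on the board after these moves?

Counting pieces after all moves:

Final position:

  a b c d e f g h
  ─────────────────
8│♜ · ♝ ♛ ♚ ♝ ♞ ♜│8
7│· ♟ ♟ ♟ ♟ ♟ · ·│7
6│· · · · · · · ·│6
5│♟ · · · ♞ ♙ · ♟│5
4│· · · · · ♕ ♟ ·│4
3│· · ♙ · · · ♙ ·│3
2│♙ ♙ · ♙ ♙ · · ♙│2
1│♖ ♘ ♗ · ♔ ♗ ♘ ♖│1
  ─────────────────
  a b c d e f g h


4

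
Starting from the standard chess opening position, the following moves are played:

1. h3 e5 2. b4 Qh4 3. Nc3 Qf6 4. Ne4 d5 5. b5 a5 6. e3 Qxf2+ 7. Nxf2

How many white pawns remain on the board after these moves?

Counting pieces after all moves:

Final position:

  a b c d e f g h
  ─────────────────
8│♜ ♞ ♝ · ♚ ♝ ♞ ♜│8
7│· ♟ ♟ · · ♟ ♟ ♟│7
6│· · · · · · · ·│6
5│♟ ♙ · ♟ ♟ · · ·│5
4│· · · · · · · ·│4
3│· · · · ♙ · · ♙│3
2│♙ · ♙ ♙ · ♘ ♙ ·│2
1│♖ · ♗ ♕ ♔ ♗ ♘ ♖│1
  ─────────────────
  a b c d e f g h


7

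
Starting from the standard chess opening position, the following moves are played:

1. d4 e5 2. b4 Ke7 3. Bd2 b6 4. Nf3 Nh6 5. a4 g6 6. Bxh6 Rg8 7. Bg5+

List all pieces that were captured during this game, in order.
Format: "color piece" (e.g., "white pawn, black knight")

Tracking captures:
  Bxh6: captured black knight

black knight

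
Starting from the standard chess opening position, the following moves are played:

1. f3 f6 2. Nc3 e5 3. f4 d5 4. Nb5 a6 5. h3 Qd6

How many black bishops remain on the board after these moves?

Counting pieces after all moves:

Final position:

  a b c d e f g h
  ─────────────────
8│♜ ♞ ♝ · ♚ ♝ ♞ ♜│8
7│· ♟ ♟ · · · ♟ ♟│7
6│♟ · · ♛ · ♟ · ·│6
5│· ♘ · ♟ ♟ · · ·│5
4│· · · · · ♙ · ·│4
3│· · · · · · · ♙│3
2│♙ ♙ ♙ ♙ ♙ · ♙ ·│2
1│♖ · ♗ ♕ ♔ ♗ ♘ ♖│1
  ─────────────────
  a b c d e f g h


2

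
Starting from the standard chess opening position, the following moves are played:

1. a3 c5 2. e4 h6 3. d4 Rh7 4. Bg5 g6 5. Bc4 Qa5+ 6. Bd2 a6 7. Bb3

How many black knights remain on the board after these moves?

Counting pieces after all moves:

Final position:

  a b c d e f g h
  ─────────────────
8│♜ ♞ ♝ · ♚ ♝ ♞ ·│8
7│· ♟ · ♟ ♟ ♟ · ♜│7
6│♟ · · · · · ♟ ♟│6
5│♛ · ♟ · · · · ·│5
4│· · · ♙ ♙ · · ·│4
3│♙ ♗ · · · · · ·│3
2│· ♙ ♙ ♗ · ♙ ♙ ♙│2
1│♖ ♘ · ♕ ♔ · ♘ ♖│1
  ─────────────────
  a b c d e f g h


2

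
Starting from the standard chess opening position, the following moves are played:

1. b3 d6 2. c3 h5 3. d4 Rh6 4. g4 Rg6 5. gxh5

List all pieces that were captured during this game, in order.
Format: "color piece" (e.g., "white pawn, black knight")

Tracking captures:
  gxh5: captured black pawn

black pawn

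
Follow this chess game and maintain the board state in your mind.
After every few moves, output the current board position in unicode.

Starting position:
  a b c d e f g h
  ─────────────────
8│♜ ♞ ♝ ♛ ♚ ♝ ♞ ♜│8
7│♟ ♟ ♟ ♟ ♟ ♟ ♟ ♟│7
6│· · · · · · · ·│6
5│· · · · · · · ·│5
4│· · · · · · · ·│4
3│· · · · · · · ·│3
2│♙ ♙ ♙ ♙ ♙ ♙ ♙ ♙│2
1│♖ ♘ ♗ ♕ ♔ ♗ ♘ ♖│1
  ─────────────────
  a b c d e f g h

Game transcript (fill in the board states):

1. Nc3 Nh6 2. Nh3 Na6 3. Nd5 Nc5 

  a b c d e f g h
  ─────────────────
8│♜ · ♝ ♛ ♚ ♝ · ♜│8
7│♟ ♟ ♟ ♟ ♟ ♟ ♟ ♟│7
6│· · · · · · · ♞│6
5│· · ♞ ♘ · · · ·│5
4│· · · · · · · ·│4
3│· · · · · · · ♘│3
2│♙ ♙ ♙ ♙ ♙ ♙ ♙ ♙│2
1│♖ · ♗ ♕ ♔ ♗ · ♖│1
  ─────────────────
  a b c d e f g h

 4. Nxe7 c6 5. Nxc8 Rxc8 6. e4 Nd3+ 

  a b c d e f g h
  ─────────────────
8│· · ♜ ♛ ♚ ♝ · ♜│8
7│♟ ♟ · ♟ · ♟ ♟ ♟│7
6│· · ♟ · · · · ♞│6
5│· · · · · · · ·│5
4│· · · · ♙ · · ·│4
3│· · · ♞ · · · ♘│3
2│♙ ♙ ♙ ♙ · ♙ ♙ ♙│2
1│♖ · ♗ ♕ ♔ ♗ · ♖│1
  ─────────────────
  a b c d e f g h

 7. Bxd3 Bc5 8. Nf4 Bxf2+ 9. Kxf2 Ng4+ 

  a b c d e f g h
  ─────────────────
8│· · ♜ ♛ ♚ · · ♜│8
7│♟ ♟ · ♟ · ♟ ♟ ♟│7
6│· · ♟ · · · · ·│6
5│· · · · · · · ·│5
4│· · · · ♙ ♘ ♞ ·│4
3│· · · ♗ · · · ·│3
2│♙ ♙ ♙ ♙ · ♔ ♙ ♙│2
1│♖ · ♗ ♕ · · · ♖│1
  ─────────────────
  a b c d e f g h

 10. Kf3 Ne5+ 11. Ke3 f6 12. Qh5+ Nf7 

  a b c d e f g h
  ─────────────────
8│· · ♜ ♛ ♚ · · ♜│8
7│♟ ♟ · ♟ · ♞ ♟ ♟│7
6│· · ♟ · · ♟ · ·│6
5│· · · · · · · ♕│5
4│· · · · ♙ ♘ · ·│4
3│· · · ♗ ♔ · · ·│3
2│♙ ♙ ♙ ♙ · · ♙ ♙│2
1│♖ · ♗ · · · · ♖│1
  ─────────────────
  a b c d e f g h



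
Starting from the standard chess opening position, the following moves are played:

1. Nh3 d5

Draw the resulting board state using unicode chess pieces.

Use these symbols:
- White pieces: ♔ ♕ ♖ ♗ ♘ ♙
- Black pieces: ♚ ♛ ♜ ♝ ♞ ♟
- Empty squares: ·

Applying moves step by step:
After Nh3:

♜ ♞ ♝ ♛ ♚ ♝ ♞ ♜
♟ ♟ ♟ ♟ ♟ ♟ ♟ ♟
· · · · · · · ·
· · · · · · · ·
· · · · · · · ·
· · · · · · · ♘
♙ ♙ ♙ ♙ ♙ ♙ ♙ ♙
♖ ♘ ♗ ♕ ♔ ♗ · ♖


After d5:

♜ ♞ ♝ ♛ ♚ ♝ ♞ ♜
♟ ♟ ♟ · ♟ ♟ ♟ ♟
· · · · · · · ·
· · · ♟ · · · ·
· · · · · · · ·
· · · · · · · ♘
♙ ♙ ♙ ♙ ♙ ♙ ♙ ♙
♖ ♘ ♗ ♕ ♔ ♗ · ♖



  a b c d e f g h
  ─────────────────
8│♜ ♞ ♝ ♛ ♚ ♝ ♞ ♜│8
7│♟ ♟ ♟ · ♟ ♟ ♟ ♟│7
6│· · · · · · · ·│6
5│· · · ♟ · · · ·│5
4│· · · · · · · ·│4
3│· · · · · · · ♘│3
2│♙ ♙ ♙ ♙ ♙ ♙ ♙ ♙│2
1│♖ ♘ ♗ ♕ ♔ ♗ · ♖│1
  ─────────────────
  a b c d e f g h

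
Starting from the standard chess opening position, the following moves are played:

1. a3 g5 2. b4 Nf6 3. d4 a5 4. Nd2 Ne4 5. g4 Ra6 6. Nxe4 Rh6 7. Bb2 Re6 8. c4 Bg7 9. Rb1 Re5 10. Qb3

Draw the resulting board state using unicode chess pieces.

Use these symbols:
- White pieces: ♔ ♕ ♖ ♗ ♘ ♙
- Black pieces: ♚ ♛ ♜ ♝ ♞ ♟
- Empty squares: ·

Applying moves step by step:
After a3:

♜ ♞ ♝ ♛ ♚ ♝ ♞ ♜
♟ ♟ ♟ ♟ ♟ ♟ ♟ ♟
· · · · · · · ·
· · · · · · · ·
· · · · · · · ·
♙ · · · · · · ·
· ♙ ♙ ♙ ♙ ♙ ♙ ♙
♖ ♘ ♗ ♕ ♔ ♗ ♘ ♖


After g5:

♜ ♞ ♝ ♛ ♚ ♝ ♞ ♜
♟ ♟ ♟ ♟ ♟ ♟ · ♟
· · · · · · · ·
· · · · · · ♟ ·
· · · · · · · ·
♙ · · · · · · ·
· ♙ ♙ ♙ ♙ ♙ ♙ ♙
♖ ♘ ♗ ♕ ♔ ♗ ♘ ♖


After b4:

♜ ♞ ♝ ♛ ♚ ♝ ♞ ♜
♟ ♟ ♟ ♟ ♟ ♟ · ♟
· · · · · · · ·
· · · · · · ♟ ·
· ♙ · · · · · ·
♙ · · · · · · ·
· · ♙ ♙ ♙ ♙ ♙ ♙
♖ ♘ ♗ ♕ ♔ ♗ ♘ ♖


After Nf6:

♜ ♞ ♝ ♛ ♚ ♝ · ♜
♟ ♟ ♟ ♟ ♟ ♟ · ♟
· · · · · ♞ · ·
· · · · · · ♟ ·
· ♙ · · · · · ·
♙ · · · · · · ·
· · ♙ ♙ ♙ ♙ ♙ ♙
♖ ♘ ♗ ♕ ♔ ♗ ♘ ♖


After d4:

♜ ♞ ♝ ♛ ♚ ♝ · ♜
♟ ♟ ♟ ♟ ♟ ♟ · ♟
· · · · · ♞ · ·
· · · · · · ♟ ·
· ♙ · ♙ · · · ·
♙ · · · · · · ·
· · ♙ · ♙ ♙ ♙ ♙
♖ ♘ ♗ ♕ ♔ ♗ ♘ ♖


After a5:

♜ ♞ ♝ ♛ ♚ ♝ · ♜
· ♟ ♟ ♟ ♟ ♟ · ♟
· · · · · ♞ · ·
♟ · · · · · ♟ ·
· ♙ · ♙ · · · ·
♙ · · · · · · ·
· · ♙ · ♙ ♙ ♙ ♙
♖ ♘ ♗ ♕ ♔ ♗ ♘ ♖


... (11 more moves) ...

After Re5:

· ♞ ♝ ♛ ♚ · · ♜
· ♟ ♟ ♟ ♟ ♟ ♝ ♟
· · · · · · · ·
♟ · · · ♜ · ♟ ·
· ♙ ♙ ♙ ♘ · ♙ ·
♙ · · · · · · ·
· ♗ · · ♙ ♙ · ♙
· ♖ · ♕ ♔ ♗ ♘ ♖


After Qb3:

· ♞ ♝ ♛ ♚ · · ♜
· ♟ ♟ ♟ ♟ ♟ ♝ ♟
· · · · · · · ·
♟ · · · ♜ · ♟ ·
· ♙ ♙ ♙ ♘ · ♙ ·
♙ ♕ · · · · · ·
· ♗ · · ♙ ♙ · ♙
· ♖ · · ♔ ♗ ♘ ♖



  a b c d e f g h
  ─────────────────
8│· ♞ ♝ ♛ ♚ · · ♜│8
7│· ♟ ♟ ♟ ♟ ♟ ♝ ♟│7
6│· · · · · · · ·│6
5│♟ · · · ♜ · ♟ ·│5
4│· ♙ ♙ ♙ ♘ · ♙ ·│4
3│♙ ♕ · · · · · ·│3
2│· ♗ · · ♙ ♙ · ♙│2
1│· ♖ · · ♔ ♗ ♘ ♖│1
  ─────────────────
  a b c d e f g h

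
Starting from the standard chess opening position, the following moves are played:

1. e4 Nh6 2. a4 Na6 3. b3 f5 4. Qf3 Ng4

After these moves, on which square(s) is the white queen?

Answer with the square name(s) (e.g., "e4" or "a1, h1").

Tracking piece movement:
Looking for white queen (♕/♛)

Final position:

  a b c d e f g h
  ─────────────────
8│♜ · ♝ ♛ ♚ ♝ · ♜│8
7│♟ ♟ ♟ ♟ ♟ · ♟ ♟│7
6│♞ · · · · · · ·│6
5│· · · · · ♟ · ·│5
4│♙ · · · ♙ · ♞ ·│4
3│· ♙ · · · ♕ · ·│3
2│· · ♙ ♙ · ♙ ♙ ♙│2
1│♖ ♘ ♗ · ♔ ♗ ♘ ♖│1
  ─────────────────
  a b c d e f g h


f3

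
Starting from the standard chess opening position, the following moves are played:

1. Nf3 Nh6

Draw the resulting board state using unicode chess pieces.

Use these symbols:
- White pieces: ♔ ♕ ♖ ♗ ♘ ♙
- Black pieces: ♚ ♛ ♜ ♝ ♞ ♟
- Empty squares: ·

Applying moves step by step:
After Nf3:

♜ ♞ ♝ ♛ ♚ ♝ ♞ ♜
♟ ♟ ♟ ♟ ♟ ♟ ♟ ♟
· · · · · · · ·
· · · · · · · ·
· · · · · · · ·
· · · · · ♘ · ·
♙ ♙ ♙ ♙ ♙ ♙ ♙ ♙
♖ ♘ ♗ ♕ ♔ ♗ · ♖


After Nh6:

♜ ♞ ♝ ♛ ♚ ♝ · ♜
♟ ♟ ♟ ♟ ♟ ♟ ♟ ♟
· · · · · · · ♞
· · · · · · · ·
· · · · · · · ·
· · · · · ♘ · ·
♙ ♙ ♙ ♙ ♙ ♙ ♙ ♙
♖ ♘ ♗ ♕ ♔ ♗ · ♖



  a b c d e f g h
  ─────────────────
8│♜ ♞ ♝ ♛ ♚ ♝ · ♜│8
7│♟ ♟ ♟ ♟ ♟ ♟ ♟ ♟│7
6│· · · · · · · ♞│6
5│· · · · · · · ·│5
4│· · · · · · · ·│4
3│· · · · · ♘ · ·│3
2│♙ ♙ ♙ ♙ ♙ ♙ ♙ ♙│2
1│♖ ♘ ♗ ♕ ♔ ♗ · ♖│1
  ─────────────────
  a b c d e f g h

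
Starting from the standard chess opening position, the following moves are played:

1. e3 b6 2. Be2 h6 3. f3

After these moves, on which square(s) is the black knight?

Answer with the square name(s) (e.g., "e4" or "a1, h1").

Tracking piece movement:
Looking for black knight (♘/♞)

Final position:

  a b c d e f g h
  ─────────────────
8│♜ ♞ ♝ ♛ ♚ ♝ ♞ ♜│8
7│♟ · ♟ ♟ ♟ ♟ ♟ ·│7
6│· ♟ · · · · · ♟│6
5│· · · · · · · ·│5
4│· · · · · · · ·│4
3│· · · · ♙ ♙ · ·│3
2│♙ ♙ ♙ ♙ ♗ · ♙ ♙│2
1│♖ ♘ ♗ ♕ ♔ · ♘ ♖│1
  ─────────────────
  a b c d e f g h


b8, g8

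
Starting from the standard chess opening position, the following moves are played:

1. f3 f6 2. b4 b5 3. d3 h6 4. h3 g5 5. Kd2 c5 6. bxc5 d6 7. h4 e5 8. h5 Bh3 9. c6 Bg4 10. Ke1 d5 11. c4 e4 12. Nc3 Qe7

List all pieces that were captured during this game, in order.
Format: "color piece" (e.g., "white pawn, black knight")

Tracking captures:
  bxc5: captured black pawn

black pawn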